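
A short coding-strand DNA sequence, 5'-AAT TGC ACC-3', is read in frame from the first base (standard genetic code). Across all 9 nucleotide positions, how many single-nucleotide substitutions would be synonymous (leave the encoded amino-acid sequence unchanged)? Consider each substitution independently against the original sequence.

5

Codon 1 (AAT, Asn): 1 synonymous substitution.
Codon 2 (TGC, Cys): 1 synonymous substitution.
Codon 3 (ACC, Thr): 3 synonymous substitutions.
Total: 1 + 1 + 3 = 5.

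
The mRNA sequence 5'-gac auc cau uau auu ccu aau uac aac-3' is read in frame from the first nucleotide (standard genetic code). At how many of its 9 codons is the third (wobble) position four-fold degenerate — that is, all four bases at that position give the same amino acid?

Codon 1 GAC (Asp): third position 2-fold.
Codon 2 AUC (Ile): third position 3-fold.
Codon 3 CAU (His): third position 2-fold.
Codon 4 UAU (Tyr): third position 2-fold.
Codon 5 AUU (Ile): third position 3-fold.
Codon 6 CCU (Pro): third position 4-fold.
Codon 7 AAU (Asn): third position 2-fold.
Codon 8 UAC (Tyr): third position 2-fold.
Codon 9 AAC (Asn): third position 2-fold.
Four-fold degenerate third positions: 1.

1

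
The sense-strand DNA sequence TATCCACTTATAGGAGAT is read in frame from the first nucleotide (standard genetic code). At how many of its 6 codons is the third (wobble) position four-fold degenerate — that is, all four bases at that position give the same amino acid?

Codon 1 TAT (Tyr): third position 2-fold.
Codon 2 CCA (Pro): third position 4-fold.
Codon 3 CTT (Leu): third position 4-fold.
Codon 4 ATA (Ile): third position 3-fold.
Codon 5 GGA (Gly): third position 4-fold.
Codon 6 GAT (Asp): third position 2-fold.
Four-fold degenerate third positions: 3.

3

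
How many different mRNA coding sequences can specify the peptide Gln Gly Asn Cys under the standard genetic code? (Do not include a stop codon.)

32

Gln: 2 codons.
Gly: 4 codons.
Asn: 2 codons.
Cys: 2 codons.
2 × 4 × 2 × 2 = 32.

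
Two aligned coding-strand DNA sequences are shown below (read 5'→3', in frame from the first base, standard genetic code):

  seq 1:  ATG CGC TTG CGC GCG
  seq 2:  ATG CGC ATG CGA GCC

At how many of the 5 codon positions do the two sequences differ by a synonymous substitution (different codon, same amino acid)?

Codon 1: ATG Met / ATG Met — identical.
Codon 2: CGC Arg / CGC Arg — identical.
Codon 3: TTG Leu / ATG Met — nonsynonymous.
Codon 4: CGC Arg / CGA Arg — synonymous.
Codon 5: GCG Ala / GCC Ala — synonymous.
Synonymous differences: 2.

2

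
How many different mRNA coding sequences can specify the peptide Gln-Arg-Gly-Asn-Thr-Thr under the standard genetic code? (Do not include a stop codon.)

Gln: 2 codons.
Arg: 6 codons.
Gly: 4 codons.
Asn: 2 codons.
Thr: 4 codons.
Thr: 4 codons.
2 × 6 × 4 × 2 × 4 × 4 = 1536.

1536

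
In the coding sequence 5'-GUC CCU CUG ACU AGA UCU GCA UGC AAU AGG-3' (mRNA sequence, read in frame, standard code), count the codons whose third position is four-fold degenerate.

Codon 1 GUC (Val): third position 4-fold.
Codon 2 CCU (Pro): third position 4-fold.
Codon 3 CUG (Leu): third position 4-fold.
Codon 4 ACU (Thr): third position 4-fold.
Codon 5 AGA (Arg): third position 2-fold.
Codon 6 UCU (Ser): third position 4-fold.
Codon 7 GCA (Ala): third position 4-fold.
Codon 8 UGC (Cys): third position 2-fold.
Codon 9 AAU (Asn): third position 2-fold.
Codon 10 AGG (Arg): third position 2-fold.
Four-fold degenerate third positions: 6.

6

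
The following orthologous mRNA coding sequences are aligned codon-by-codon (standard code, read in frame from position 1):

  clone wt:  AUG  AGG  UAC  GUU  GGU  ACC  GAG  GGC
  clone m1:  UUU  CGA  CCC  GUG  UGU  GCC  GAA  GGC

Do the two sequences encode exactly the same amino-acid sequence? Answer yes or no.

Codon 1: AUG Met / UUU Phe — nonsynonymous.
Codon 2: AGG Arg / CGA Arg — synonymous.
Codon 3: UAC Tyr / CCC Pro — nonsynonymous.
Codon 4: GUU Val / GUG Val — synonymous.
Codon 5: GGU Gly / UGU Cys — nonsynonymous.
Codon 6: ACC Thr / GCC Ala — nonsynonymous.
Codon 7: GAG Glu / GAA Glu — synonymous.
Codon 8: GGC Gly / GGC Gly — identical.
Nonsynonymous differences: 4 → different protein.

no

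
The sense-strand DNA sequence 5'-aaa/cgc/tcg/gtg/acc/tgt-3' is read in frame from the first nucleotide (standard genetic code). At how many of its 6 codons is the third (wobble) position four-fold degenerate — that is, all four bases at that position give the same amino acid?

4

Codon 1 AAA (Lys): third position 2-fold.
Codon 2 CGC (Arg): third position 4-fold.
Codon 3 TCG (Ser): third position 4-fold.
Codon 4 GTG (Val): third position 4-fold.
Codon 5 ACC (Thr): third position 4-fold.
Codon 6 TGT (Cys): third position 2-fold.
Four-fold degenerate third positions: 4.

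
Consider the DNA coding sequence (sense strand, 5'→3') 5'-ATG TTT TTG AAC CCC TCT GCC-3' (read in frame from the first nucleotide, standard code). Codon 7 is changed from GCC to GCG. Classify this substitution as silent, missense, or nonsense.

Position 21 falls in codon 7: GCC → Ala.
After the substitution the codon is GCG → Ala.
Both encode Ala, so the change is synonymous.

silent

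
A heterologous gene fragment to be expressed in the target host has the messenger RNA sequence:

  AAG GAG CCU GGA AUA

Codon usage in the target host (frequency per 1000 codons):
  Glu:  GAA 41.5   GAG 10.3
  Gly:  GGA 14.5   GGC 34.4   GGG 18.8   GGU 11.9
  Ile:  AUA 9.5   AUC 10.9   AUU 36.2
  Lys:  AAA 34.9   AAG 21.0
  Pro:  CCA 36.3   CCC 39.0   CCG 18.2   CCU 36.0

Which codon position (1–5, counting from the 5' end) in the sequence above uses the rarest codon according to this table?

Codon 1 AAG (Lys): 21.0 per 1000.
Codon 2 GAG (Glu): 10.3 per 1000.
Codon 3 CCU (Pro): 36.0 per 1000.
Codon 4 GGA (Gly): 14.5 per 1000.
Codon 5 AUA (Ile): 9.5 per 1000.
Lowest frequency is 9.5 at codon 5.

5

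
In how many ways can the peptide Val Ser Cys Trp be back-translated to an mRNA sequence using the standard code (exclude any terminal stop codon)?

48

Val: 4 codons.
Ser: 6 codons.
Cys: 2 codons.
Trp: 1 codon.
4 × 6 × 2 × 1 = 48.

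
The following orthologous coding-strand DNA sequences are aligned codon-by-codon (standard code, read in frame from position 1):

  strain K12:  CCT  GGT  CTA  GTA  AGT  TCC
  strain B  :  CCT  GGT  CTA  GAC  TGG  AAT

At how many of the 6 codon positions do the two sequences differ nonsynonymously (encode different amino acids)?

Codon 1: CCT Pro / CCT Pro — identical.
Codon 2: GGT Gly / GGT Gly — identical.
Codon 3: CTA Leu / CTA Leu — identical.
Codon 4: GTA Val / GAC Asp — nonsynonymous.
Codon 5: AGT Ser / TGG Trp — nonsynonymous.
Codon 6: TCC Ser / AAT Asn — nonsynonymous.
Nonsynonymous differences: 3.

3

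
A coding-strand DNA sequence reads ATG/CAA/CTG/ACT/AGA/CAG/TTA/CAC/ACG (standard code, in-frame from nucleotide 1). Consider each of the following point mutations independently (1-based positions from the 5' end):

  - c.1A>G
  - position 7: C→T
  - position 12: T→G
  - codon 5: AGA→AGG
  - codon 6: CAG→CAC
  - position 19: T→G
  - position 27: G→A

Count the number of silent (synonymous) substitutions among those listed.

4

Codon 1: ATG (Met) → GTG (Val) — missense.
Codon 3: CTG (Leu) → TTG (Leu) — synonymous.
Codon 4: ACT (Thr) → ACG (Thr) — synonymous.
Codon 5: AGA (Arg) → AGG (Arg) — synonymous.
Codon 6: CAG (Gln) → CAC (His) — missense.
Codon 7: TTA (Leu) → GTA (Val) — missense.
Codon 9: ACG (Thr) → ACA (Thr) — synonymous.
Synonymous: 4 of 7.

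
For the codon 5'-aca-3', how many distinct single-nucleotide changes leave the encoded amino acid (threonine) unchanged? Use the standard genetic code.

Position 1: none → 0 synonymous.
Position 2: none → 0 synonymous.
Position 3: ACU, ACC, ACG → 3 synonymous.
Total: 0 + 0 + 3 = 3.

3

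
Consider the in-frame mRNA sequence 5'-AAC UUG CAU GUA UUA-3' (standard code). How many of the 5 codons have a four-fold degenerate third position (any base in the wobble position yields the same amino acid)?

1

Codon 1 AAC (Asn): third position 2-fold.
Codon 2 UUG (Leu): third position 2-fold.
Codon 3 CAU (His): third position 2-fold.
Codon 4 GUA (Val): third position 4-fold.
Codon 5 UUA (Leu): third position 2-fold.
Four-fold degenerate third positions: 1.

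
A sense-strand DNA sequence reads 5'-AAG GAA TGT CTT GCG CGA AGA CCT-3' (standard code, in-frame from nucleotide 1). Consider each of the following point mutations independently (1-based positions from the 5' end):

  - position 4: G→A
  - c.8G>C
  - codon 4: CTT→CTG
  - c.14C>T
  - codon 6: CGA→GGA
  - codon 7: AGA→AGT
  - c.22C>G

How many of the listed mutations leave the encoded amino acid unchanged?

Codon 2: GAA (Glu) → AAA (Lys) — missense.
Codon 3: TGT (Cys) → TCT (Ser) — missense.
Codon 4: CTT (Leu) → CTG (Leu) — synonymous.
Codon 5: GCG (Ala) → GTG (Val) — missense.
Codon 6: CGA (Arg) → GGA (Gly) — missense.
Codon 7: AGA (Arg) → AGT (Ser) — missense.
Codon 8: CCT (Pro) → GCT (Ala) — missense.
Synonymous: 1 of 7.

1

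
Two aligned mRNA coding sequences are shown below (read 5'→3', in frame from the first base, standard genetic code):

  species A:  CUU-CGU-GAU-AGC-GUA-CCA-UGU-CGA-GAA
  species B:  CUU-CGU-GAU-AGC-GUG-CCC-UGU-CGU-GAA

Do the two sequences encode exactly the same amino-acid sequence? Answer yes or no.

yes

Codon 1: CUU Leu / CUU Leu — identical.
Codon 2: CGU Arg / CGU Arg — identical.
Codon 3: GAU Asp / GAU Asp — identical.
Codon 4: AGC Ser / AGC Ser — identical.
Codon 5: GUA Val / GUG Val — synonymous.
Codon 6: CCA Pro / CCC Pro — synonymous.
Codon 7: UGU Cys / UGU Cys — identical.
Codon 8: CGA Arg / CGU Arg — synonymous.
Codon 9: GAA Glu / GAA Glu — identical.
Nonsynonymous differences: 0 → same protein.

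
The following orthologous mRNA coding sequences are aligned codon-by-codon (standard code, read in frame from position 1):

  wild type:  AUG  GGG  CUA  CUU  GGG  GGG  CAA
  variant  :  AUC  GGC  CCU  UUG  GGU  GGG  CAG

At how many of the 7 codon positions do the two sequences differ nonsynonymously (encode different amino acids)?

2

Codon 1: AUG Met / AUC Ile — nonsynonymous.
Codon 2: GGG Gly / GGC Gly — synonymous.
Codon 3: CUA Leu / CCU Pro — nonsynonymous.
Codon 4: CUU Leu / UUG Leu — synonymous.
Codon 5: GGG Gly / GGU Gly — synonymous.
Codon 6: GGG Gly / GGG Gly — identical.
Codon 7: CAA Gln / CAG Gln — synonymous.
Nonsynonymous differences: 2.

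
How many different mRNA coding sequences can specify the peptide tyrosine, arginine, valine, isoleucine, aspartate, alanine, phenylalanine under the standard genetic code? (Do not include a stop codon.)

Tyr: 2 codons.
Arg: 6 codons.
Val: 4 codons.
Ile: 3 codons.
Asp: 2 codons.
Ala: 4 codons.
Phe: 2 codons.
2 × 6 × 4 × 3 × 2 × 4 × 2 = 2304.

2304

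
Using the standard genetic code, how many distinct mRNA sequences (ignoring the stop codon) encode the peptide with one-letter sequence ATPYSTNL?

36864

Ala: 4 codons.
Thr: 4 codons.
Pro: 4 codons.
Tyr: 2 codons.
Ser: 6 codons.
Thr: 4 codons.
Asn: 2 codons.
Leu: 6 codons.
4 × 4 × 4 × 2 × 6 × 4 × 2 × 6 = 36864.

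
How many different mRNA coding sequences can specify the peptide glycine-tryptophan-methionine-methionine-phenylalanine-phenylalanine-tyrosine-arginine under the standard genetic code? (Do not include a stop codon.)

Gly: 4 codons.
Trp: 1 codon.
Met: 1 codon.
Met: 1 codon.
Phe: 2 codons.
Phe: 2 codons.
Tyr: 2 codons.
Arg: 6 codons.
4 × 1 × 1 × 1 × 2 × 2 × 2 × 6 = 192.

192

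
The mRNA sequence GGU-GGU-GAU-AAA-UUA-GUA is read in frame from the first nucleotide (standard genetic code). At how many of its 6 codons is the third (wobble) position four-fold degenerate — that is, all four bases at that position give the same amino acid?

Codon 1 GGU (Gly): third position 4-fold.
Codon 2 GGU (Gly): third position 4-fold.
Codon 3 GAU (Asp): third position 2-fold.
Codon 4 AAA (Lys): third position 2-fold.
Codon 5 UUA (Leu): third position 2-fold.
Codon 6 GUA (Val): third position 4-fold.
Four-fold degenerate third positions: 3.

3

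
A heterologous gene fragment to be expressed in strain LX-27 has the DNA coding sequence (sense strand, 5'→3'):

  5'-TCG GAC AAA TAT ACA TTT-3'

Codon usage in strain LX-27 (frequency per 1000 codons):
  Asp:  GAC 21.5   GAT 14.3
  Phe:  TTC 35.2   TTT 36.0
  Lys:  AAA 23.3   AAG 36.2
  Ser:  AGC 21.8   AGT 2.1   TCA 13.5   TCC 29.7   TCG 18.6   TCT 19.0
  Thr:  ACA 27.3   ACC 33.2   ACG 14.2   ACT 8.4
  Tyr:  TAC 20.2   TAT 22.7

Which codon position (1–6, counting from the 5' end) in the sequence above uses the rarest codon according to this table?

Codon 1 TCG (Ser): 18.6 per 1000.
Codon 2 GAC (Asp): 21.5 per 1000.
Codon 3 AAA (Lys): 23.3 per 1000.
Codon 4 TAT (Tyr): 22.7 per 1000.
Codon 5 ACA (Thr): 27.3 per 1000.
Codon 6 TTT (Phe): 36.0 per 1000.
Lowest frequency is 18.6 at codon 1.

1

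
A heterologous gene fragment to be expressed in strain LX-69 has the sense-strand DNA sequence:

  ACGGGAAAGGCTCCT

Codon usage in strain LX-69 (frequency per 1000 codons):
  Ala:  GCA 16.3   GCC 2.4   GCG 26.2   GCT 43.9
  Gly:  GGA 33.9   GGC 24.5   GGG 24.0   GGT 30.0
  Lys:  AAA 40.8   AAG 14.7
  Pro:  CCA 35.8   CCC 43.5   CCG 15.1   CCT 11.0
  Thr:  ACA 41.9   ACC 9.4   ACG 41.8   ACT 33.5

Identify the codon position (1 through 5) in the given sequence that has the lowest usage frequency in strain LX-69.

Codon 1 ACG (Thr): 41.8 per 1000.
Codon 2 GGA (Gly): 33.9 per 1000.
Codon 3 AAG (Lys): 14.7 per 1000.
Codon 4 GCT (Ala): 43.9 per 1000.
Codon 5 CCT (Pro): 11.0 per 1000.
Lowest frequency is 11.0 at codon 5.

5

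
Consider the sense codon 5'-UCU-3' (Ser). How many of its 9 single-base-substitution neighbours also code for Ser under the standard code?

Position 1: none → 0 synonymous.
Position 2: none → 0 synonymous.
Position 3: UCC, UCA, UCG → 3 synonymous.
Total: 0 + 0 + 3 = 3.

3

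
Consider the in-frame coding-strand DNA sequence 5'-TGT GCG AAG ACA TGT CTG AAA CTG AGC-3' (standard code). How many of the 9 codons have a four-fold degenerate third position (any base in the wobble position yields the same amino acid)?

4

Codon 1 TGT (Cys): third position 2-fold.
Codon 2 GCG (Ala): third position 4-fold.
Codon 3 AAG (Lys): third position 2-fold.
Codon 4 ACA (Thr): third position 4-fold.
Codon 5 TGT (Cys): third position 2-fold.
Codon 6 CTG (Leu): third position 4-fold.
Codon 7 AAA (Lys): third position 2-fold.
Codon 8 CTG (Leu): third position 4-fold.
Codon 9 AGC (Ser): third position 2-fold.
Four-fold degenerate third positions: 4.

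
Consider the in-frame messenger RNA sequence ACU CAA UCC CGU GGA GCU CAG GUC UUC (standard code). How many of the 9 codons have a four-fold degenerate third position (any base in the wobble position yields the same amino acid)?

Codon 1 ACU (Thr): third position 4-fold.
Codon 2 CAA (Gln): third position 2-fold.
Codon 3 UCC (Ser): third position 4-fold.
Codon 4 CGU (Arg): third position 4-fold.
Codon 5 GGA (Gly): third position 4-fold.
Codon 6 GCU (Ala): third position 4-fold.
Codon 7 CAG (Gln): third position 2-fold.
Codon 8 GUC (Val): third position 4-fold.
Codon 9 UUC (Phe): third position 2-fold.
Four-fold degenerate third positions: 6.

6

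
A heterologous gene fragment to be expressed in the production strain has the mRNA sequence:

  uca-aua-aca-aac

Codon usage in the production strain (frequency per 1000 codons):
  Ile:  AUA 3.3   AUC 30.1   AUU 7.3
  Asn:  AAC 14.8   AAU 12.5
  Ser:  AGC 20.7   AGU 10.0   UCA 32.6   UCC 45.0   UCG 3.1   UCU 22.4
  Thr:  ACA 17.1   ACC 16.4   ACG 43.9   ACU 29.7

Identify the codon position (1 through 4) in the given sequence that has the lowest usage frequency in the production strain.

Codon 1 UCA (Ser): 32.6 per 1000.
Codon 2 AUA (Ile): 3.3 per 1000.
Codon 3 ACA (Thr): 17.1 per 1000.
Codon 4 AAC (Asn): 14.8 per 1000.
Lowest frequency is 3.3 at codon 2.

2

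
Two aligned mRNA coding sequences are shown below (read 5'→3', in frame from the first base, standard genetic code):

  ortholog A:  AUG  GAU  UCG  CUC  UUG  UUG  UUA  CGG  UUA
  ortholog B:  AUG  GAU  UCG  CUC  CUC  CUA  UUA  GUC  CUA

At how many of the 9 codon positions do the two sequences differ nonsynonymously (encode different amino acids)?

Codon 1: AUG Met / AUG Met — identical.
Codon 2: GAU Asp / GAU Asp — identical.
Codon 3: UCG Ser / UCG Ser — identical.
Codon 4: CUC Leu / CUC Leu — identical.
Codon 5: UUG Leu / CUC Leu — synonymous.
Codon 6: UUG Leu / CUA Leu — synonymous.
Codon 7: UUA Leu / UUA Leu — identical.
Codon 8: CGG Arg / GUC Val — nonsynonymous.
Codon 9: UUA Leu / CUA Leu — synonymous.
Nonsynonymous differences: 1.

1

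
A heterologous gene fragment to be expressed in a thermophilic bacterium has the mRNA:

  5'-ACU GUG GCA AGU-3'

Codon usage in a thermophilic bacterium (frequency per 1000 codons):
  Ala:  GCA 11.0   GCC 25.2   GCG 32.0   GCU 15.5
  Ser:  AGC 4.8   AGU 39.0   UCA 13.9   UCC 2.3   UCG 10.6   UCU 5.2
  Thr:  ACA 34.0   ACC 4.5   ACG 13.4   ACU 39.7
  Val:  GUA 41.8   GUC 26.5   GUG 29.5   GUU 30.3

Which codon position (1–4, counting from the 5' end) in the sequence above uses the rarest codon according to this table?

3

Codon 1 ACU (Thr): 39.7 per 1000.
Codon 2 GUG (Val): 29.5 per 1000.
Codon 3 GCA (Ala): 11.0 per 1000.
Codon 4 AGU (Ser): 39.0 per 1000.
Lowest frequency is 11.0 at codon 3.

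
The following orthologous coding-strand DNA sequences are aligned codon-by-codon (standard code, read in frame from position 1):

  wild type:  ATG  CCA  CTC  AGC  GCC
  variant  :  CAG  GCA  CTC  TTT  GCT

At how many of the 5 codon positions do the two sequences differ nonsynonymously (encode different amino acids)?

Codon 1: ATG Met / CAG Gln — nonsynonymous.
Codon 2: CCA Pro / GCA Ala — nonsynonymous.
Codon 3: CTC Leu / CTC Leu — identical.
Codon 4: AGC Ser / TTT Phe — nonsynonymous.
Codon 5: GCC Ala / GCT Ala — synonymous.
Nonsynonymous differences: 3.

3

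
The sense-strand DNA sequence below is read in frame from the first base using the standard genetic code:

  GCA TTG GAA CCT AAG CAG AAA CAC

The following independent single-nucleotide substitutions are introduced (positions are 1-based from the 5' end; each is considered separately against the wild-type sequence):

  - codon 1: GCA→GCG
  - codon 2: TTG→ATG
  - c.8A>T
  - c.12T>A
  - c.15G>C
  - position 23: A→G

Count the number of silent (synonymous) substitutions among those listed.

2

Codon 1: GCA (Ala) → GCG (Ala) — synonymous.
Codon 2: TTG (Leu) → ATG (Met) — missense.
Codon 3: GAA (Glu) → GTA (Val) — missense.
Codon 4: CCT (Pro) → CCA (Pro) — synonymous.
Codon 5: AAG (Lys) → AAC (Asn) — missense.
Codon 8: CAC (His) → CGC (Arg) — missense.
Synonymous: 2 of 6.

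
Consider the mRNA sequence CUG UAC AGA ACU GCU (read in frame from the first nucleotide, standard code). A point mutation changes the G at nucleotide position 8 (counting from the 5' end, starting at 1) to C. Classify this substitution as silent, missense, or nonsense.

missense

Position 8 falls in codon 3: AGA → Arg.
After the substitution the codon is ACA → Thr.
Arg ≠ Thr, so this is a missense mutation.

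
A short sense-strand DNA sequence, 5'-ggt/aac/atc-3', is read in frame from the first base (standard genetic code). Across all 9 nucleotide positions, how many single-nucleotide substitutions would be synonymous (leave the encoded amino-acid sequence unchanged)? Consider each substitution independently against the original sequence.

Codon 1 (GGT, Gly): 3 synonymous substitutions.
Codon 2 (AAC, Asn): 1 synonymous substitution.
Codon 3 (ATC, Ile): 2 synonymous substitutions.
Total: 3 + 1 + 2 = 6.

6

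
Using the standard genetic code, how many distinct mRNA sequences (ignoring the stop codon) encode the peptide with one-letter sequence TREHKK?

Thr: 4 codons.
Arg: 6 codons.
Glu: 2 codons.
His: 2 codons.
Lys: 2 codons.
Lys: 2 codons.
4 × 6 × 2 × 2 × 2 × 2 = 384.

384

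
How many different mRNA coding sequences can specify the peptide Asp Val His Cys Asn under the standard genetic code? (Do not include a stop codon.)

Asp: 2 codons.
Val: 4 codons.
His: 2 codons.
Cys: 2 codons.
Asn: 2 codons.
2 × 4 × 2 × 2 × 2 = 64.

64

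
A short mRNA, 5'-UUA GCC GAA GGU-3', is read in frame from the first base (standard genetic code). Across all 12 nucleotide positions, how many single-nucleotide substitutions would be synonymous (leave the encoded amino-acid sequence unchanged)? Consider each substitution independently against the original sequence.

Codon 1 (UUA, Leu): 2 synonymous substitutions.
Codon 2 (GCC, Ala): 3 synonymous substitutions.
Codon 3 (GAA, Glu): 1 synonymous substitution.
Codon 4 (GGU, Gly): 3 synonymous substitutions.
Total: 2 + 3 + 1 + 3 = 9.

9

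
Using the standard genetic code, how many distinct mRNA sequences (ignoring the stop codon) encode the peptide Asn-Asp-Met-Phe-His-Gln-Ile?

96

Asn: 2 codons.
Asp: 2 codons.
Met: 1 codon.
Phe: 2 codons.
His: 2 codons.
Gln: 2 codons.
Ile: 3 codons.
2 × 2 × 1 × 2 × 2 × 2 × 3 = 96.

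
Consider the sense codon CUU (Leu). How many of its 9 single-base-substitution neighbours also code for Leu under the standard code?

Position 1: none → 0 synonymous.
Position 2: none → 0 synonymous.
Position 3: CUC, CUA, CUG → 3 synonymous.
Total: 0 + 0 + 3 = 3.

3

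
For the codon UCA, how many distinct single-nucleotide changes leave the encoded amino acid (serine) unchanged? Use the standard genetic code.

3

Position 1: none → 0 synonymous.
Position 2: none → 0 synonymous.
Position 3: UCU, UCC, UCG → 3 synonymous.
Total: 0 + 0 + 3 = 3.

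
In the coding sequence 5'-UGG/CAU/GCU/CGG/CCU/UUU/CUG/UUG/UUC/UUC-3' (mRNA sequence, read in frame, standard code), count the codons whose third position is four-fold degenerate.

Codon 1 UGG (Trp): third position 1-fold.
Codon 2 CAU (His): third position 2-fold.
Codon 3 GCU (Ala): third position 4-fold.
Codon 4 CGG (Arg): third position 4-fold.
Codon 5 CCU (Pro): third position 4-fold.
Codon 6 UUU (Phe): third position 2-fold.
Codon 7 CUG (Leu): third position 4-fold.
Codon 8 UUG (Leu): third position 2-fold.
Codon 9 UUC (Phe): third position 2-fold.
Codon 10 UUC (Phe): third position 2-fold.
Four-fold degenerate third positions: 4.

4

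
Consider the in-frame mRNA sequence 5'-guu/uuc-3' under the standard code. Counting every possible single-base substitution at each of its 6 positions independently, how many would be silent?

4

Codon 1 (GUU, Val): 3 synonymous substitutions.
Codon 2 (UUC, Phe): 1 synonymous substitution.
Total: 3 + 1 = 4.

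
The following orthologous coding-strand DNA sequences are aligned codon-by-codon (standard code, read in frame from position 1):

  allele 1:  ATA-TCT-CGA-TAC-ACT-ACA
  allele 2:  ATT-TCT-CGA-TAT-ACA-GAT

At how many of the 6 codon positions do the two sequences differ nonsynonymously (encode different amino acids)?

1

Codon 1: ATA Ile / ATT Ile — synonymous.
Codon 2: TCT Ser / TCT Ser — identical.
Codon 3: CGA Arg / CGA Arg — identical.
Codon 4: TAC Tyr / TAT Tyr — synonymous.
Codon 5: ACT Thr / ACA Thr — synonymous.
Codon 6: ACA Thr / GAT Asp — nonsynonymous.
Nonsynonymous differences: 1.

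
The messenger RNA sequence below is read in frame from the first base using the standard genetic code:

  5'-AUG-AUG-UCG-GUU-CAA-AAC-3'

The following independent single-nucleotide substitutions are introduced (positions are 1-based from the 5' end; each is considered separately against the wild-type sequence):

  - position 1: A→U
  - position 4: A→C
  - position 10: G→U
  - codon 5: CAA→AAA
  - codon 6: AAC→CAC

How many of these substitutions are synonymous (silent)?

Codon 1: AUG (Met) → UUG (Leu) — missense.
Codon 2: AUG (Met) → CUG (Leu) — missense.
Codon 4: GUU (Val) → UUU (Phe) — missense.
Codon 5: CAA (Gln) → AAA (Lys) — missense.
Codon 6: AAC (Asn) → CAC (His) — missense.
Synonymous: 0 of 5.

0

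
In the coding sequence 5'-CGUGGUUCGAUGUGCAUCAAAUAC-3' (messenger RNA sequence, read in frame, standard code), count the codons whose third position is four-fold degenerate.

Codon 1 CGU (Arg): third position 4-fold.
Codon 2 GGU (Gly): third position 4-fold.
Codon 3 UCG (Ser): third position 4-fold.
Codon 4 AUG (Met): third position 1-fold.
Codon 5 UGC (Cys): third position 2-fold.
Codon 6 AUC (Ile): third position 3-fold.
Codon 7 AAA (Lys): third position 2-fold.
Codon 8 UAC (Tyr): third position 2-fold.
Four-fold degenerate third positions: 3.

3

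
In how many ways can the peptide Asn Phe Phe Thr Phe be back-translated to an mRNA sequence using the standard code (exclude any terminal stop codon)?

Asn: 2 codons.
Phe: 2 codons.
Phe: 2 codons.
Thr: 4 codons.
Phe: 2 codons.
2 × 2 × 2 × 4 × 2 = 64.

64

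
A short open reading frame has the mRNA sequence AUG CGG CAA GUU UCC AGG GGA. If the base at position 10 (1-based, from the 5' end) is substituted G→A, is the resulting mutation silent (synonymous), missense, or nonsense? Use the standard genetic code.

Position 10 falls in codon 4: GUU → Val.
After the substitution the codon is AUU → Ile.
Val ≠ Ile, so this is a missense mutation.

missense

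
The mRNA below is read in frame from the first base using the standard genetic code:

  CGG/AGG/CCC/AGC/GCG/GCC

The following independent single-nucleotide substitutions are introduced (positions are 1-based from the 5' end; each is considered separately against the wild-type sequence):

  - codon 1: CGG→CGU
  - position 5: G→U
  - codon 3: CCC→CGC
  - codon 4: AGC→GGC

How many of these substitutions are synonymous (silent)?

1

Codon 1: CGG (Arg) → CGU (Arg) — synonymous.
Codon 2: AGG (Arg) → AUG (Met) — missense.
Codon 3: CCC (Pro) → CGC (Arg) — missense.
Codon 4: AGC (Ser) → GGC (Gly) — missense.
Synonymous: 1 of 4.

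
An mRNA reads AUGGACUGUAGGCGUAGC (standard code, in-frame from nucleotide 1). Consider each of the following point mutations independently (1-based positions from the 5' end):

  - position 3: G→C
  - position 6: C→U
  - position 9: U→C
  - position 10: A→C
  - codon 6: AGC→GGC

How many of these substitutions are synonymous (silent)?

3

Codon 1: AUG (Met) → AUC (Ile) — missense.
Codon 2: GAC (Asp) → GAU (Asp) — synonymous.
Codon 3: UGU (Cys) → UGC (Cys) — synonymous.
Codon 4: AGG (Arg) → CGG (Arg) — synonymous.
Codon 6: AGC (Ser) → GGC (Gly) — missense.
Synonymous: 3 of 5.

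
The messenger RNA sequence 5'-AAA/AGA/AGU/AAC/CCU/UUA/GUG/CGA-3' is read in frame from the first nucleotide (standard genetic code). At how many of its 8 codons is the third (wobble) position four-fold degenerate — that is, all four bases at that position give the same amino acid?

Codon 1 AAA (Lys): third position 2-fold.
Codon 2 AGA (Arg): third position 2-fold.
Codon 3 AGU (Ser): third position 2-fold.
Codon 4 AAC (Asn): third position 2-fold.
Codon 5 CCU (Pro): third position 4-fold.
Codon 6 UUA (Leu): third position 2-fold.
Codon 7 GUG (Val): third position 4-fold.
Codon 8 CGA (Arg): third position 4-fold.
Four-fold degenerate third positions: 3.

3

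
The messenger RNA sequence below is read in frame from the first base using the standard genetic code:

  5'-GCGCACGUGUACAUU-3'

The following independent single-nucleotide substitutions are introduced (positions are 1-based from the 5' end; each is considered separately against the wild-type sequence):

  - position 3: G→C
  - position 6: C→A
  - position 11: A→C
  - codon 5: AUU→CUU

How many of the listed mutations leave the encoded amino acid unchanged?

1

Codon 1: GCG (Ala) → GCC (Ala) — synonymous.
Codon 2: CAC (His) → CAA (Gln) — missense.
Codon 4: UAC (Tyr) → UCC (Ser) — missense.
Codon 5: AUU (Ile) → CUU (Leu) — missense.
Synonymous: 1 of 4.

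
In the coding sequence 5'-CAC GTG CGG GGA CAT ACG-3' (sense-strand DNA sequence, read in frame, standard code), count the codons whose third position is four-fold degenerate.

Codon 1 CAC (His): third position 2-fold.
Codon 2 GTG (Val): third position 4-fold.
Codon 3 CGG (Arg): third position 4-fold.
Codon 4 GGA (Gly): third position 4-fold.
Codon 5 CAT (His): third position 2-fold.
Codon 6 ACG (Thr): third position 4-fold.
Four-fold degenerate third positions: 4.

4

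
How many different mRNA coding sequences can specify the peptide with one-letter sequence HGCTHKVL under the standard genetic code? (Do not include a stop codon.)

His: 2 codons.
Gly: 4 codons.
Cys: 2 codons.
Thr: 4 codons.
His: 2 codons.
Lys: 2 codons.
Val: 4 codons.
Leu: 6 codons.
2 × 4 × 2 × 4 × 2 × 2 × 4 × 6 = 6144.

6144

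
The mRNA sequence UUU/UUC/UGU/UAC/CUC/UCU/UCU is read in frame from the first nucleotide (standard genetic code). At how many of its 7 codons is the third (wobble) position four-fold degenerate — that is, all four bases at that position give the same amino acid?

3

Codon 1 UUU (Phe): third position 2-fold.
Codon 2 UUC (Phe): third position 2-fold.
Codon 3 UGU (Cys): third position 2-fold.
Codon 4 UAC (Tyr): third position 2-fold.
Codon 5 CUC (Leu): third position 4-fold.
Codon 6 UCU (Ser): third position 4-fold.
Codon 7 UCU (Ser): third position 4-fold.
Four-fold degenerate third positions: 3.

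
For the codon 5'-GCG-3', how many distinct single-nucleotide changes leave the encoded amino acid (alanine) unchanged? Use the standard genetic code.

Position 1: none → 0 synonymous.
Position 2: none → 0 synonymous.
Position 3: GCU, GCC, GCA → 3 synonymous.
Total: 0 + 0 + 3 = 3.

3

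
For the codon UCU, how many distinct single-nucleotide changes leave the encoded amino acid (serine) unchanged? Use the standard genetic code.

Position 1: none → 0 synonymous.
Position 2: none → 0 synonymous.
Position 3: UCC, UCA, UCG → 3 synonymous.
Total: 0 + 0 + 3 = 3.

3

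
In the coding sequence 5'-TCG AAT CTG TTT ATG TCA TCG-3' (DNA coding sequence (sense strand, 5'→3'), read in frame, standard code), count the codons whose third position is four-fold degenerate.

4

Codon 1 TCG (Ser): third position 4-fold.
Codon 2 AAT (Asn): third position 2-fold.
Codon 3 CTG (Leu): third position 4-fold.
Codon 4 TTT (Phe): third position 2-fold.
Codon 5 ATG (Met): third position 1-fold.
Codon 6 TCA (Ser): third position 4-fold.
Codon 7 TCG (Ser): third position 4-fold.
Four-fold degenerate third positions: 4.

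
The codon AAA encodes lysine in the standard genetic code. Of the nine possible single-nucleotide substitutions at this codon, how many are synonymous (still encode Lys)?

Position 1: none → 0 synonymous.
Position 2: none → 0 synonymous.
Position 3: AAG → 1 synonymous.
Total: 0 + 0 + 1 = 1.

1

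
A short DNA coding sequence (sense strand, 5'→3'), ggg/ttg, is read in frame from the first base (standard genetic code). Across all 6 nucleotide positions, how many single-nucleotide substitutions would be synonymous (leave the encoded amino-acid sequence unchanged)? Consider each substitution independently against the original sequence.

5

Codon 1 (GGG, Gly): 3 synonymous substitutions.
Codon 2 (TTG, Leu): 2 synonymous substitutions.
Total: 3 + 2 = 5.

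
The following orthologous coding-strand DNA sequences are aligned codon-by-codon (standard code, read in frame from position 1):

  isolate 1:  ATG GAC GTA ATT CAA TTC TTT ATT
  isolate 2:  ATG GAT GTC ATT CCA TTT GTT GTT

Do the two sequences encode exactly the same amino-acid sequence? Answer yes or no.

Codon 1: ATG Met / ATG Met — identical.
Codon 2: GAC Asp / GAT Asp — synonymous.
Codon 3: GTA Val / GTC Val — synonymous.
Codon 4: ATT Ile / ATT Ile — identical.
Codon 5: CAA Gln / CCA Pro — nonsynonymous.
Codon 6: TTC Phe / TTT Phe — synonymous.
Codon 7: TTT Phe / GTT Val — nonsynonymous.
Codon 8: ATT Ile / GTT Val — nonsynonymous.
Nonsynonymous differences: 3 → different protein.

no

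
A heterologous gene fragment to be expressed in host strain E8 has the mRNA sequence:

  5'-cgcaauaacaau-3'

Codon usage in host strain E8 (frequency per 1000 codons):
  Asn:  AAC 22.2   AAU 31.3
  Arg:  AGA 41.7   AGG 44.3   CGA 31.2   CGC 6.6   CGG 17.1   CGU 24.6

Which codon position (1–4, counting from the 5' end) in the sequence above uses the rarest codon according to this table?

Codon 1 CGC (Arg): 6.6 per 1000.
Codon 2 AAU (Asn): 31.3 per 1000.
Codon 3 AAC (Asn): 22.2 per 1000.
Codon 4 AAU (Asn): 31.3 per 1000.
Lowest frequency is 6.6 at codon 1.

1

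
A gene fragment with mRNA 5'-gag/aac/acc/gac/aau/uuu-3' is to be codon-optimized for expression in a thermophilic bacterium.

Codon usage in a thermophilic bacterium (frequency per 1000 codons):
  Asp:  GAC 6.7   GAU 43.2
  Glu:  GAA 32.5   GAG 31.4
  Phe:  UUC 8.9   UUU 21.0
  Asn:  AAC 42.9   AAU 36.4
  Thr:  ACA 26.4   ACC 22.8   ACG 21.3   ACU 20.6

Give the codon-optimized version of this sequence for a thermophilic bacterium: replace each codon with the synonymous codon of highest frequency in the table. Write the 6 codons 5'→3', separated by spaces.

GAA AAC ACA GAU AAC UUU

Codon 1 (Glu): best is GAA at 32.5.
Codon 2 (Asn): best is AAC at 42.9.
Codon 3 (Thr): best is ACA at 26.4.
Codon 4 (Asp): best is GAU at 43.2.
Codon 5 (Asn): best is AAC at 42.9.
Codon 6 (Phe): best is UUU at 21.0.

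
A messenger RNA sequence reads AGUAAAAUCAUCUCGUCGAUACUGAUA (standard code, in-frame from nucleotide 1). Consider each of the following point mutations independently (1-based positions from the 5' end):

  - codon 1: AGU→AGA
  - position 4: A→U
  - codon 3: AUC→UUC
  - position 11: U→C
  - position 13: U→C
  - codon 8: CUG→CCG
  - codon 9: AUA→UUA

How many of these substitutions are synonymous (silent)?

Codon 1: AGU (Ser) → AGA (Arg) — missense.
Codon 2: AAA (Lys) → UAA (Stop) — nonsense.
Codon 3: AUC (Ile) → UUC (Phe) — missense.
Codon 4: AUC (Ile) → ACC (Thr) — missense.
Codon 5: UCG (Ser) → CCG (Pro) — missense.
Codon 8: CUG (Leu) → CCG (Pro) — missense.
Codon 9: AUA (Ile) → UUA (Leu) — missense.
Synonymous: 0 of 7.

0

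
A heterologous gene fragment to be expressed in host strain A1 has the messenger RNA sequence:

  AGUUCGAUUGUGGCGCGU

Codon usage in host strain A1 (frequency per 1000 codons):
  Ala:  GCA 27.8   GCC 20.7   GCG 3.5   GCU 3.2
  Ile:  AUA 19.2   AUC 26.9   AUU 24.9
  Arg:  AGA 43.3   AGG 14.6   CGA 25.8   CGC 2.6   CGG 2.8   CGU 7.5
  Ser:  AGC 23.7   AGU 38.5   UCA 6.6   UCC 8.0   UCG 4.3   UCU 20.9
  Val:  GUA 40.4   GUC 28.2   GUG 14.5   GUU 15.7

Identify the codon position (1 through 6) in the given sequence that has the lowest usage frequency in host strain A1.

Codon 1 AGU (Ser): 38.5 per 1000.
Codon 2 UCG (Ser): 4.3 per 1000.
Codon 3 AUU (Ile): 24.9 per 1000.
Codon 4 GUG (Val): 14.5 per 1000.
Codon 5 GCG (Ala): 3.5 per 1000.
Codon 6 CGU (Arg): 7.5 per 1000.
Lowest frequency is 3.5 at codon 5.

5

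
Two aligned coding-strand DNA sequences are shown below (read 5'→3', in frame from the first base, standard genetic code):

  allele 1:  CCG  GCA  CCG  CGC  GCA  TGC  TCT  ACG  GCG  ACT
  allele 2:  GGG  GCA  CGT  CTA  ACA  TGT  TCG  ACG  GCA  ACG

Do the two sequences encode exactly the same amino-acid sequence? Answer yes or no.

Codon 1: CCG Pro / GGG Gly — nonsynonymous.
Codon 2: GCA Ala / GCA Ala — identical.
Codon 3: CCG Pro / CGT Arg — nonsynonymous.
Codon 4: CGC Arg / CTA Leu — nonsynonymous.
Codon 5: GCA Ala / ACA Thr — nonsynonymous.
Codon 6: TGC Cys / TGT Cys — synonymous.
Codon 7: TCT Ser / TCG Ser — synonymous.
Codon 8: ACG Thr / ACG Thr — identical.
Codon 9: GCG Ala / GCA Ala — synonymous.
Codon 10: ACT Thr / ACG Thr — synonymous.
Nonsynonymous differences: 4 → different protein.

no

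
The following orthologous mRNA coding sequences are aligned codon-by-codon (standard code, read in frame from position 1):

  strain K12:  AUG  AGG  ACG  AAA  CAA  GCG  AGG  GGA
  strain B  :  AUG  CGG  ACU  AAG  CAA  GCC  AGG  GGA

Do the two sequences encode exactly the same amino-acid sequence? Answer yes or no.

Codon 1: AUG Met / AUG Met — identical.
Codon 2: AGG Arg / CGG Arg — synonymous.
Codon 3: ACG Thr / ACU Thr — synonymous.
Codon 4: AAA Lys / AAG Lys — synonymous.
Codon 5: CAA Gln / CAA Gln — identical.
Codon 6: GCG Ala / GCC Ala — synonymous.
Codon 7: AGG Arg / AGG Arg — identical.
Codon 8: GGA Gly / GGA Gly — identical.
Nonsynonymous differences: 0 → same protein.

yes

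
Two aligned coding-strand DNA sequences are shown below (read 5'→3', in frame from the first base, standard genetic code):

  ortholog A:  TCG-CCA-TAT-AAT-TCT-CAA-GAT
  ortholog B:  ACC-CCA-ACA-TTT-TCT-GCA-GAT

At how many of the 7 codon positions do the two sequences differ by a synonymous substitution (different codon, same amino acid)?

Codon 1: TCG Ser / ACC Thr — nonsynonymous.
Codon 2: CCA Pro / CCA Pro — identical.
Codon 3: TAT Tyr / ACA Thr — nonsynonymous.
Codon 4: AAT Asn / TTT Phe — nonsynonymous.
Codon 5: TCT Ser / TCT Ser — identical.
Codon 6: CAA Gln / GCA Ala — nonsynonymous.
Codon 7: GAT Asp / GAT Asp — identical.
Synonymous differences: 0.

0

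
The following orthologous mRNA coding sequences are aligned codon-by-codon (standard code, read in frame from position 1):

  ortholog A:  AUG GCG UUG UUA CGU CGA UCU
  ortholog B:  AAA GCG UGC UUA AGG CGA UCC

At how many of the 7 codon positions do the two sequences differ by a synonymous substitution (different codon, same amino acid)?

2

Codon 1: AUG Met / AAA Lys — nonsynonymous.
Codon 2: GCG Ala / GCG Ala — identical.
Codon 3: UUG Leu / UGC Cys — nonsynonymous.
Codon 4: UUA Leu / UUA Leu — identical.
Codon 5: CGU Arg / AGG Arg — synonymous.
Codon 6: CGA Arg / CGA Arg — identical.
Codon 7: UCU Ser / UCC Ser — synonymous.
Synonymous differences: 2.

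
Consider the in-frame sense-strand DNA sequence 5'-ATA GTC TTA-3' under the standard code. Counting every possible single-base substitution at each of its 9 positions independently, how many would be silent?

7

Codon 1 (ATA, Ile): 2 synonymous substitutions.
Codon 2 (GTC, Val): 3 synonymous substitutions.
Codon 3 (TTA, Leu): 2 synonymous substitutions.
Total: 2 + 3 + 2 = 7.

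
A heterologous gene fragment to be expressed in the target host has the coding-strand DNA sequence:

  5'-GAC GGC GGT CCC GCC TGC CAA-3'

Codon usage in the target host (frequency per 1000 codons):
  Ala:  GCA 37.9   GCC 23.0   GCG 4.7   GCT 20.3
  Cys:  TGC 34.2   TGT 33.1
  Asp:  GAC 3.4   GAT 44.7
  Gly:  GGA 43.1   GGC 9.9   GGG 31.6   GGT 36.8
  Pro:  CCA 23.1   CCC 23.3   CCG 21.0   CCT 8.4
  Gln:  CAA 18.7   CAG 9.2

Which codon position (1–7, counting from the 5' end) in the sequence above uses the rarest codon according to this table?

Codon 1 GAC (Asp): 3.4 per 1000.
Codon 2 GGC (Gly): 9.9 per 1000.
Codon 3 GGT (Gly): 36.8 per 1000.
Codon 4 CCC (Pro): 23.3 per 1000.
Codon 5 GCC (Ala): 23.0 per 1000.
Codon 6 TGC (Cys): 34.2 per 1000.
Codon 7 CAA (Gln): 18.7 per 1000.
Lowest frequency is 3.4 at codon 1.

1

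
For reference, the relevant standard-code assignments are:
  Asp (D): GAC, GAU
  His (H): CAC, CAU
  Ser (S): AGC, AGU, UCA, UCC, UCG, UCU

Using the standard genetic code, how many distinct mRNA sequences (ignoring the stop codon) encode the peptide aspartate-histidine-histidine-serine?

Asp: 2 codons.
His: 2 codons.
His: 2 codons.
Ser: 6 codons.
2 × 2 × 2 × 6 = 48.

48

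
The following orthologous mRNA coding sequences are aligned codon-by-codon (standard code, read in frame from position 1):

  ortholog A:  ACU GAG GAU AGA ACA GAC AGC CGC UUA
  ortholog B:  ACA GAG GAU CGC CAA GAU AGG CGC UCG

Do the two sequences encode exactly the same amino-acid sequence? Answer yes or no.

Codon 1: ACU Thr / ACA Thr — synonymous.
Codon 2: GAG Glu / GAG Glu — identical.
Codon 3: GAU Asp / GAU Asp — identical.
Codon 4: AGA Arg / CGC Arg — synonymous.
Codon 5: ACA Thr / CAA Gln — nonsynonymous.
Codon 6: GAC Asp / GAU Asp — synonymous.
Codon 7: AGC Ser / AGG Arg — nonsynonymous.
Codon 8: CGC Arg / CGC Arg — identical.
Codon 9: UUA Leu / UCG Ser — nonsynonymous.
Nonsynonymous differences: 3 → different protein.

no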